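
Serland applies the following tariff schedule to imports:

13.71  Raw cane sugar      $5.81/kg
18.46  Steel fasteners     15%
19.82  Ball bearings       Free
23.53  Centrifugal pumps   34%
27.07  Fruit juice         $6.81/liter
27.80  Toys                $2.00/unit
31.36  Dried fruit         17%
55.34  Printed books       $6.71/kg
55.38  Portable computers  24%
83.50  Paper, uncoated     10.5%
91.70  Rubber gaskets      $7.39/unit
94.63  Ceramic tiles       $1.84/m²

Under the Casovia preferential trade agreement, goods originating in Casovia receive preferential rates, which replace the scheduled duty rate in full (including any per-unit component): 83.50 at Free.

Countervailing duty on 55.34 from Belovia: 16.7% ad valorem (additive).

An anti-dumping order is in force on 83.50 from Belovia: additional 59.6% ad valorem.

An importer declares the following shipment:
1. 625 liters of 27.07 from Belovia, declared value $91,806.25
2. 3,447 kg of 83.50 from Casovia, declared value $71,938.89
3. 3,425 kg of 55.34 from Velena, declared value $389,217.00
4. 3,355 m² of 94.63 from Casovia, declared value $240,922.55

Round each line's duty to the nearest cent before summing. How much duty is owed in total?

Line 1 (27.07, Belovia, 625 liters, $91,806.25):
Base rate for 27.07 is $6.81/liter.
Duty = 625 × $6.81 = $4,256.25.
Line 2 (83.50, Casovia, 3,447 kg, $71,938.89):
Base rate for 83.50 is 10.5%.
Origin Casovia qualifies under the Serland–Casovia agreement and 83.50 is covered: preferential rate Free applies instead.
The additional-duty order on 83.50 targets Belovia, not Casovia; it does not apply.
Duty = $71,938.89 × 0% = $0.00.
Line 3 (55.34, Velena, 3,425 kg, $389,217.00):
Base rate for 55.34 is $6.71/kg.
The additional-duty order on 55.34 targets Belovia, not Velena; it does not apply.
Duty = 3,425 × $6.71 = $22,981.75.
Line 4 (94.63, Casovia, 3,355 m², $240,922.55):
Base rate for 94.63 is $1.84/m².
Origin Casovia is the FTA partner but 94.63 is not on the preference list; base rate stands.
Duty = 3,355 × $1.84 = $6,173.20.
Total = $4,256.25 + $0.00 + $22,981.75 + $6,173.20 = $33,411.20.

$33,411.20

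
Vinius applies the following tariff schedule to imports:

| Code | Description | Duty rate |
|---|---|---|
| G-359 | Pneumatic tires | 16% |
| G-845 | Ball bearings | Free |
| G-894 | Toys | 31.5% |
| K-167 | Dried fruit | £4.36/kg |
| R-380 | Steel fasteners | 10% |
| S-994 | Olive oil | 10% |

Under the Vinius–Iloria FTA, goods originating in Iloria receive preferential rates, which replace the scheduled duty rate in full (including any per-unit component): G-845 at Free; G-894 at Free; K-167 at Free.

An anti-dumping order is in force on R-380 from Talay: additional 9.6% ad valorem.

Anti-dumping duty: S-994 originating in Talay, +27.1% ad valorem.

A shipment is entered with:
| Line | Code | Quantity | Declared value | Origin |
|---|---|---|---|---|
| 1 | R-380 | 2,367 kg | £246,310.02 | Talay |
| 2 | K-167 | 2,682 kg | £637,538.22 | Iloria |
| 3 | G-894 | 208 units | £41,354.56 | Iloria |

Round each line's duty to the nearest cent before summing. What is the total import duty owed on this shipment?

£48,276.76

Line 1 (R-380, Talay, 2,367 kg, £246,310.02):
Base rate for R-380 is 10%.
Additional duty on R-380 from Talay: +9.6%. Applied ad valorem rate: 10% + 9.6% = 19.6%.
Duty = £246,310.02 × 19.6% = £48,276.76.
Line 2 (K-167, Iloria, 2,682 kg, £637,538.22):
Base rate for K-167 is £4.36/kg.
Origin Iloria qualifies under the Vinius–Iloria agreement and K-167 is covered: preferential rate Free applies instead.
Duty = £637,538.22 × 0% = £0.00.
Line 3 (G-894, Iloria, 208 units, £41,354.56):
Base rate for G-894 is 31.5%.
Origin Iloria qualifies under the Vinius–Iloria agreement and G-894 is covered: preferential rate Free applies instead.
Duty = £41,354.56 × 0% = £0.00.
Total = £48,276.76 + £0.00 + £0.00 = £48,276.76.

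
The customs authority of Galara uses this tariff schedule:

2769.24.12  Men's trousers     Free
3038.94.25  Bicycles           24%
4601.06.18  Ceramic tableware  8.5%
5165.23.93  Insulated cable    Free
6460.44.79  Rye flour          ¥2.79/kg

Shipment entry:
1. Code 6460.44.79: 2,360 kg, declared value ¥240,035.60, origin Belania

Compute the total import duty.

¥6,584.40

Line 1 (6460.44.79, Belania, 2,360 kg, ¥240,035.60):
Base rate for 6460.44.79 is ¥2.79/kg.
Duty = 2,360 × ¥2.79 = ¥6,584.40.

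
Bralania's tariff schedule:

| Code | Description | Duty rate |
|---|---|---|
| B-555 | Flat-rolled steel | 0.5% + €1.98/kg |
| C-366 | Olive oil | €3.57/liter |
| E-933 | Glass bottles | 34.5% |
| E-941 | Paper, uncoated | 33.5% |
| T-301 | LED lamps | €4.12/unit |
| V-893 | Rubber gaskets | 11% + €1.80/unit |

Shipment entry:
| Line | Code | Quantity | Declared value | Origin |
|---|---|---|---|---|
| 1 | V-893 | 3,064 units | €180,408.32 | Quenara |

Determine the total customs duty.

Line 1 (V-893, Quenara, 3,064 units, €180,408.32):
Base rate for V-893 is 11% + €1.80/unit.
Duty = €180,408.32 × 11% + 3,064 × €1.80 = €25,360.12.

€25,360.12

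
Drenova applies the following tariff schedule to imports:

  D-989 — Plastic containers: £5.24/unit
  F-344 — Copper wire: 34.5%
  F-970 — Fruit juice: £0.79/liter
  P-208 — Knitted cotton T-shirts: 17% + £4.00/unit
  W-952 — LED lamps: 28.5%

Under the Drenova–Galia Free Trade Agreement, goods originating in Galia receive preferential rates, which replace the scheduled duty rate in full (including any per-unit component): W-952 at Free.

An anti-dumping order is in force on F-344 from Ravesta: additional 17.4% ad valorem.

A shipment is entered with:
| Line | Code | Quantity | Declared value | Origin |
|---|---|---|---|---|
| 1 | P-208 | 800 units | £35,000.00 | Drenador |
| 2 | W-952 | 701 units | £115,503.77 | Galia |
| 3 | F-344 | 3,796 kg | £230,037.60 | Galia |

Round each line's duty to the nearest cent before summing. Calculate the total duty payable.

£88,512.97

Line 1 (P-208, Drenador, 800 units, £35,000.00):
Base rate for P-208 is 17% + £4.00/unit.
Duty = £35,000.00 × 17% + 800 × £4.00 = £9,150.00.
Line 2 (W-952, Galia, 701 units, £115,503.77):
Base rate for W-952 is 28.5%.
Origin Galia qualifies under the Drenova–Galia agreement and W-952 is covered: preferential rate Free applies instead.
Duty = £115,503.77 × 0% = £0.00.
Line 3 (F-344, Galia, 3,796 kg, £230,037.60):
Base rate for F-344 is 34.5%.
Origin Galia is the FTA partner but F-344 is not on the preference list; base rate stands.
The additional-duty order on F-344 targets Ravesta, not Galia; it does not apply.
Duty = £230,037.60 × 34.5% = £79,362.97.
Total = £9,150.00 + £0.00 + £79,362.97 = £88,512.97.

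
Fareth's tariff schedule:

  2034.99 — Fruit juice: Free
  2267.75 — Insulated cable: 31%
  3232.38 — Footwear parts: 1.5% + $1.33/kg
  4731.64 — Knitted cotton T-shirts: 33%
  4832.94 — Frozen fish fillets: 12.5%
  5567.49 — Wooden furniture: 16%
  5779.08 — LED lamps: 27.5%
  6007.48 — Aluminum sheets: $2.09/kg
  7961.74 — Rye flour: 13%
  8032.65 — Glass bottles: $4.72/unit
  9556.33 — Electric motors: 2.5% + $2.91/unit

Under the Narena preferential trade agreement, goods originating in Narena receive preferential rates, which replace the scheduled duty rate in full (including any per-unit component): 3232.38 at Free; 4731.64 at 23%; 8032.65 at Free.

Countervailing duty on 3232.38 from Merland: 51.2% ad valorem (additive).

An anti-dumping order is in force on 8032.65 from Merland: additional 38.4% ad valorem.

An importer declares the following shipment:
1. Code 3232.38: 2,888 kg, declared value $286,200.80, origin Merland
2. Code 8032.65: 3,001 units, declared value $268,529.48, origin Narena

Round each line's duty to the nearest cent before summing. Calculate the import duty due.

$154,668.86

Line 1 (3232.38, Merland, 2,888 kg, $286,200.80):
Base rate for 3232.38 is 1.5% + $1.33/kg.
3232.38 has an FTA preferential rate, but origin Merland is not Narena; base rate stands.
Additional duty on 3232.38 from Merland: +51.2%. Applied ad valorem rate: 1.5% + 51.2% = 52.7%.
Duty = $286,200.80 × 52.7% + 2,888 × $1.33 = $154,668.86.
Line 2 (8032.65, Narena, 3,001 units, $268,529.48):
Base rate for 8032.65 is $4.72/unit.
Origin Narena qualifies under the Fareth–Narena agreement and 8032.65 is covered: preferential rate Free applies instead.
The additional-duty order on 8032.65 targets Merland, not Narena; it does not apply.
Duty = $268,529.48 × 0% = $0.00.
Total = $154,668.86 + $0.00 = $154,668.86.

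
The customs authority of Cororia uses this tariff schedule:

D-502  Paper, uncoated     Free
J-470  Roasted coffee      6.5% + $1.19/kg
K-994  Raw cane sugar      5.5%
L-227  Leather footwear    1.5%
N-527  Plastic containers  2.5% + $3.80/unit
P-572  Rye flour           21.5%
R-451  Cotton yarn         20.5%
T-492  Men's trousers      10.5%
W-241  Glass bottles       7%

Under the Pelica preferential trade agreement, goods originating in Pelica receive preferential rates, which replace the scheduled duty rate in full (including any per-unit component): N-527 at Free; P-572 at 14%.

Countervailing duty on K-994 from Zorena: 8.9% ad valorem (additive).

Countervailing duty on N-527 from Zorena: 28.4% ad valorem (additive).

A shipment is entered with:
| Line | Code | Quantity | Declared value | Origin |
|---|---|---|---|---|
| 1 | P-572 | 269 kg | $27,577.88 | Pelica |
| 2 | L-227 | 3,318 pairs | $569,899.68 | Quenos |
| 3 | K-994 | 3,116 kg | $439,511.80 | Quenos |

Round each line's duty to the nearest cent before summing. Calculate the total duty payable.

$36,582.55

Line 1 (P-572, Pelica, 269 kg, $27,577.88):
Base rate for P-572 is 21.5%.
Origin Pelica qualifies under the Cororia–Pelica agreement and P-572 is covered: preferential rate 14% applies instead.
Duty = $27,577.88 × 14% = $3,860.90.
Line 2 (L-227, Quenos, 3,318 pairs, $569,899.68):
Base rate for L-227 is 1.5%.
Duty = $569,899.68 × 1.5% = $8,548.50.
Line 3 (K-994, Quenos, 3,116 kg, $439,511.80):
Base rate for K-994 is 5.5%.
The additional-duty order on K-994 targets Zorena, not Quenos; it does not apply.
Duty = $439,511.80 × 5.5% = $24,173.15.
Total = $3,860.90 + $8,548.50 + $24,173.15 = $36,582.55.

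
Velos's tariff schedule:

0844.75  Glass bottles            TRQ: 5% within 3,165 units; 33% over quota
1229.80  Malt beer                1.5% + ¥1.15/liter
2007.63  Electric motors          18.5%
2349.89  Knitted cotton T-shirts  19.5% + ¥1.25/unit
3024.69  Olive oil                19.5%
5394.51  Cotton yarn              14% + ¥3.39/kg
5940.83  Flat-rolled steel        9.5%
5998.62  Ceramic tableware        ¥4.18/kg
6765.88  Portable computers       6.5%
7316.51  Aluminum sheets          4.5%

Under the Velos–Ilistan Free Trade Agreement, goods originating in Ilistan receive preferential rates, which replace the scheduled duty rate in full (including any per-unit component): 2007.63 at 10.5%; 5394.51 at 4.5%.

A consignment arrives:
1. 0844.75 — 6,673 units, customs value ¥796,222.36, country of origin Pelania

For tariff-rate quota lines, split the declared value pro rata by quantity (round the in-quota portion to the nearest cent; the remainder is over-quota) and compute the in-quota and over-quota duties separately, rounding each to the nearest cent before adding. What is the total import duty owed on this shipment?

Line 1 (0844.75, Pelania, 6,673 units, ¥796,222.36):
Code 0844.75 is under a tariff-rate quota (threshold 3,165 units). In-quota: 3,165 units at 5%; over-quota: 3,508 units at 33%.
Pro-rata value split: in-quota = ¥796,222.36 × 3,165/6,673 = ¥377,647.80; over-quota = ¥796,222.36 − ¥377,647.80 = ¥418,574.56.
In-quota duty = ¥377,647.80 × 5% = ¥18,882.39. Over-quota duty = ¥418,574.56 × 33% = ¥138,129.60.
Line duty = ¥18,882.39 + ¥138,129.60 = ¥157,011.99.

¥157,011.99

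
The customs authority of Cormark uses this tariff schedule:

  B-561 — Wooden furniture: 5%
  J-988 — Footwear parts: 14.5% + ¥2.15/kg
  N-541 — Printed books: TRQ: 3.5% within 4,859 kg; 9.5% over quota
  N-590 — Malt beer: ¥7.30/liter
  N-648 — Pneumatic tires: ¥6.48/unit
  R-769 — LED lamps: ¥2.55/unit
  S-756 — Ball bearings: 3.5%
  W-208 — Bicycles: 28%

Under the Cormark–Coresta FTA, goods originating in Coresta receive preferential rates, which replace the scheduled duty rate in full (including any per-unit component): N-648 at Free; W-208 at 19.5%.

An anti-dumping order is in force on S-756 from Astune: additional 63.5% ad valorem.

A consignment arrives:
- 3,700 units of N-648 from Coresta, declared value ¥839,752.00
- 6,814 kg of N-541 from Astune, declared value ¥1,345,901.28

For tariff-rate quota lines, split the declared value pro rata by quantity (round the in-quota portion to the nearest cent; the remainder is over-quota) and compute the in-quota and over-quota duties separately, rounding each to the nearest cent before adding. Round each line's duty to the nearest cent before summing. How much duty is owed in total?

¥70,275.64

Line 1 (N-648, Coresta, 3,700 units, ¥839,752.00):
Base rate for N-648 is ¥6.48/unit.
Origin Coresta qualifies under the Cormark–Coresta agreement and N-648 is covered: preferential rate Free applies instead.
Duty = ¥839,752.00 × 0% = ¥0.00.
Line 2 (N-541, Astune, 6,814 kg, ¥1,345,901.28):
Code N-541 is under a tariff-rate quota (threshold 4,859 kg). In-quota: 4,859 kg at 3.5%; over-quota: 1,955 kg at 9.5%.
Pro-rata value split: in-quota = ¥1,345,901.28 × 4,859/6,814 = ¥959,749.68; over-quota = ¥1,345,901.28 − ¥959,749.68 = ¥386,151.60.
In-quota duty = ¥959,749.68 × 3.5% = ¥33,591.24. Over-quota duty = ¥386,151.60 × 9.5% = ¥36,684.40.
Line duty = ¥33,591.24 + ¥36,684.40 = ¥70,275.64.
Total = ¥0.00 + ¥70,275.64 = ¥70,275.64.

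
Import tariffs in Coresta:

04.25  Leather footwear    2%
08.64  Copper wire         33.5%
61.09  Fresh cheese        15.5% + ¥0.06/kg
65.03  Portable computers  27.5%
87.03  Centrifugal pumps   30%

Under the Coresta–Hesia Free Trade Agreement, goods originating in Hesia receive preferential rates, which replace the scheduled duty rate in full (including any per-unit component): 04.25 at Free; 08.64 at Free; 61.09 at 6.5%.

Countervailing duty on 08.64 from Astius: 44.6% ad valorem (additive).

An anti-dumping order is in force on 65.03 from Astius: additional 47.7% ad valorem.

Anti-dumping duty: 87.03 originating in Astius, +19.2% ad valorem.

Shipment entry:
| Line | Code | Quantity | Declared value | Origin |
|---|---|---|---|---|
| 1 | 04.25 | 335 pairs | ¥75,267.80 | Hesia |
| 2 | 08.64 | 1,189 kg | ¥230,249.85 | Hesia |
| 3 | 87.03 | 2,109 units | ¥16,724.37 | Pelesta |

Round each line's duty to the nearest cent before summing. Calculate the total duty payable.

Line 1 (04.25, Hesia, 335 pairs, ¥75,267.80):
Base rate for 04.25 is 2%.
Origin Hesia qualifies under the Coresta–Hesia agreement and 04.25 is covered: preferential rate Free applies instead.
Duty = ¥75,267.80 × 0% = ¥0.00.
Line 2 (08.64, Hesia, 1,189 kg, ¥230,249.85):
Base rate for 08.64 is 33.5%.
Origin Hesia qualifies under the Coresta–Hesia agreement and 08.64 is covered: preferential rate Free applies instead.
The additional-duty order on 08.64 targets Astius, not Hesia; it does not apply.
Duty = ¥230,249.85 × 0% = ¥0.00.
Line 3 (87.03, Pelesta, 2,109 units, ¥16,724.37):
Base rate for 87.03 is 30%.
The additional-duty order on 87.03 targets Astius, not Pelesta; it does not apply.
Duty = ¥16,724.37 × 30% = ¥5,017.31.
Total = ¥0.00 + ¥0.00 + ¥5,017.31 = ¥5,017.31.

¥5,017.31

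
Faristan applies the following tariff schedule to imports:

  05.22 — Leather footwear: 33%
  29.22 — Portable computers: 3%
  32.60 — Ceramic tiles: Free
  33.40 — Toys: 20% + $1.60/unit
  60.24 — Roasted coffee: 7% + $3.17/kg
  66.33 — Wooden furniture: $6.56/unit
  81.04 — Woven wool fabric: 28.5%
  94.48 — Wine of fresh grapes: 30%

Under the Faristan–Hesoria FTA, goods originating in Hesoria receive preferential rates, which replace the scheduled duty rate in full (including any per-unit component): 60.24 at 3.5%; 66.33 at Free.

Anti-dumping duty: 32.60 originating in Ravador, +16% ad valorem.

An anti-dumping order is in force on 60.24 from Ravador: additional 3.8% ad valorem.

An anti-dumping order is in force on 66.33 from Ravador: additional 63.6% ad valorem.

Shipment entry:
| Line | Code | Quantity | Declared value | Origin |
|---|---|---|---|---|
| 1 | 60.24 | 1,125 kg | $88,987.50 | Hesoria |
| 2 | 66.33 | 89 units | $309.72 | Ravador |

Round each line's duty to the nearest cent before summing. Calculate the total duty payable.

Line 1 (60.24, Hesoria, 1,125 kg, $88,987.50):
Base rate for 60.24 is 7% + $3.17/kg.
Origin Hesoria qualifies under the Faristan–Hesoria agreement and 60.24 is covered: preferential rate 3.5% applies instead.
The additional-duty order on 60.24 targets Ravador, not Hesoria; it does not apply.
Duty = $88,987.50 × 3.5% = $3,114.56.
Line 2 (66.33, Ravador, 89 units, $309.72):
Base rate for 66.33 is $6.56/unit.
66.33 has an FTA preferential rate, but origin Ravador is not Hesoria; base rate stands.
Additional duty on 66.33 from Ravador: +63.6% ad valorem. Applied ad valorem rate = 63.6%.
Duty = $309.72 × 63.6% + 89 × $6.56 = $780.82.
Total = $3,114.56 + $780.82 = $3,895.38.

$3,895.38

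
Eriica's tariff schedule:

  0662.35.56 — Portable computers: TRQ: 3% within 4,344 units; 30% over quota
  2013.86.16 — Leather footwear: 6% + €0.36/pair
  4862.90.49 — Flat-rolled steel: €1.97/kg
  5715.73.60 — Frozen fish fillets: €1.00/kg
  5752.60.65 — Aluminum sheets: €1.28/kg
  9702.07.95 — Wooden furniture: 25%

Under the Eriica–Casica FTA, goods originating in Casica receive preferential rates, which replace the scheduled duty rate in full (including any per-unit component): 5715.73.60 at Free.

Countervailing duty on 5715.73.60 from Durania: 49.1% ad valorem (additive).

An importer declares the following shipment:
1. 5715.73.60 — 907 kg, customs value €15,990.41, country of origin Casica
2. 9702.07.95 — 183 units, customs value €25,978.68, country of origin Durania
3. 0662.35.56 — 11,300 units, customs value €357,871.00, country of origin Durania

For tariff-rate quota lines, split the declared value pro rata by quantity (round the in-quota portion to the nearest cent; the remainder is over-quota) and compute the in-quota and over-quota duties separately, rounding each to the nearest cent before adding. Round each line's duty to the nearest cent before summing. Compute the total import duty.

€76,710.86

Line 1 (5715.73.60, Casica, 907 kg, €15,990.41):
Base rate for 5715.73.60 is €1.00/kg.
Origin Casica qualifies under the Eriica–Casica agreement and 5715.73.60 is covered: preferential rate Free applies instead.
The additional-duty order on 5715.73.60 targets Durania, not Casica; it does not apply.
Duty = €15,990.41 × 0% = €0.00.
Line 2 (9702.07.95, Durania, 183 units, €25,978.68):
Base rate for 9702.07.95 is 25%.
Duty = €25,978.68 × 25% = €6,494.67.
Line 3 (0662.35.56, Durania, 11,300 units, €357,871.00):
Code 0662.35.56 is under a tariff-rate quota (threshold 4,344 units). In-quota: 4,344 units at 3%; over-quota: 6,956 units at 30%.
Pro-rata value split: in-quota = €357,871.00 × 4,344/11,300 = €137,574.48; over-quota = €357,871.00 − €137,574.48 = €220,296.52.
In-quota duty = €137,574.48 × 3% = €4,127.23. Over-quota duty = €220,296.52 × 30% = €66,088.96.
Line duty = €4,127.23 + €66,088.96 = €70,216.19.
Total = €0.00 + €6,494.67 + €70,216.19 = €76,710.86.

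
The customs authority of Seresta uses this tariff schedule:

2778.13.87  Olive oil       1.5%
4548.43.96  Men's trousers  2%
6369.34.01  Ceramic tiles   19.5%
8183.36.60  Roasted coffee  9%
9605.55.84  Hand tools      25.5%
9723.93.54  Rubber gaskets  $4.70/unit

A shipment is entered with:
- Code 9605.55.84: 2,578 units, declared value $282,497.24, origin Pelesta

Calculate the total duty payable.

Line 1 (9605.55.84, Pelesta, 2,578 units, $282,497.24):
Base rate for 9605.55.84 is 25.5%.
Duty = $282,497.24 × 25.5% = $72,036.80.

$72,036.80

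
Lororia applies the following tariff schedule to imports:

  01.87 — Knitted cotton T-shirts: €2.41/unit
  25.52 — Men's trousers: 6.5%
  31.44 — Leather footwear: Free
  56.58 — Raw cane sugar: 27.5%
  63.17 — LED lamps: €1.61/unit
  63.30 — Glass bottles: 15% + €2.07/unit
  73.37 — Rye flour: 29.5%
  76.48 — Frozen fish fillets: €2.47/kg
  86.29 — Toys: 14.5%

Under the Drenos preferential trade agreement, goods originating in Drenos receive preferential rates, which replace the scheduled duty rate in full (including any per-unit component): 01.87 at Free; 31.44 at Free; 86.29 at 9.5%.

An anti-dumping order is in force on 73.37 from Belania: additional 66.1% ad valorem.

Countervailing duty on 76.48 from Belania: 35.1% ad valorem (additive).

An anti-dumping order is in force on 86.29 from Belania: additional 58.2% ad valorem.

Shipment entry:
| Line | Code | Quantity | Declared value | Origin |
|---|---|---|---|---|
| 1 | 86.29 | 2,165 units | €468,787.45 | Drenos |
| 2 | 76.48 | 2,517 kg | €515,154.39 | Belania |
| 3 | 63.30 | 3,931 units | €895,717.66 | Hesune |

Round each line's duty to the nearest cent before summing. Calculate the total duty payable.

€374,065.81

Line 1 (86.29, Drenos, 2,165 units, €468,787.45):
Base rate for 86.29 is 14.5%.
Origin Drenos qualifies under the Lororia–Drenos agreement and 86.29 is covered: preferential rate 9.5% applies instead.
The additional-duty order on 86.29 targets Belania, not Drenos; it does not apply.
Duty = €468,787.45 × 9.5% = €44,534.81.
Line 2 (76.48, Belania, 2,517 kg, €515,154.39):
Base rate for 76.48 is €2.47/kg.
Additional duty on 76.48 from Belania: +35.1% ad valorem. Applied ad valorem rate = 35.1%.
Duty = €515,154.39 × 35.1% + 2,517 × €2.47 = €187,036.18.
Line 3 (63.30, Hesune, 3,931 units, €895,717.66):
Base rate for 63.30 is 15% + €2.07/unit.
Duty = €895,717.66 × 15% + 3,931 × €2.07 = €142,494.82.
Total = €44,534.81 + €187,036.18 + €142,494.82 = €374,065.81.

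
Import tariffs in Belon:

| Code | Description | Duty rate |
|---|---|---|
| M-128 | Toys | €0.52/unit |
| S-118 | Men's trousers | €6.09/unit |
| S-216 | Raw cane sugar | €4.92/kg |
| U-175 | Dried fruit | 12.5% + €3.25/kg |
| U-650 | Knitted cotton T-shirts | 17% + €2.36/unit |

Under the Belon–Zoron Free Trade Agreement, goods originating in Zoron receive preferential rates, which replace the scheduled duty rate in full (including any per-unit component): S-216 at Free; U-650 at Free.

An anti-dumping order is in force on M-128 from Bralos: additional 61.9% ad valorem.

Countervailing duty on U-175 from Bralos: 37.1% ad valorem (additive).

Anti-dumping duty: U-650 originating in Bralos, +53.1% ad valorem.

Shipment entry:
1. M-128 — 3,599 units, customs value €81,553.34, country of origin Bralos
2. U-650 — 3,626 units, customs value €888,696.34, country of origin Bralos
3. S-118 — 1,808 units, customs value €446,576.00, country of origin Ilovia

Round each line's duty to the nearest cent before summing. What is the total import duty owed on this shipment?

€694,897.21

Line 1 (M-128, Bralos, 3,599 units, €81,553.34):
Base rate for M-128 is €0.52/unit.
Additional duty on M-128 from Bralos: +61.9% ad valorem. Applied ad valorem rate = 61.9%.
Duty = €81,553.34 × 61.9% + 3,599 × €0.52 = €52,353.00.
Line 2 (U-650, Bralos, 3,626 units, €888,696.34):
Base rate for U-650 is 17% + €2.36/unit.
U-650 has an FTA preferential rate, but origin Bralos is not Zoron; base rate stands.
Additional duty on U-650 from Bralos: +53.1%. Applied ad valorem rate: 17% + 53.1% = 70.1%.
Duty = €888,696.34 × 70.1% + 3,626 × €2.36 = €631,533.49.
Line 3 (S-118, Ilovia, 1,808 units, €446,576.00):
Base rate for S-118 is €6.09/unit.
Duty = 1,808 × €6.09 = €11,010.72.
Total = €52,353.00 + €631,533.49 + €11,010.72 = €694,897.21.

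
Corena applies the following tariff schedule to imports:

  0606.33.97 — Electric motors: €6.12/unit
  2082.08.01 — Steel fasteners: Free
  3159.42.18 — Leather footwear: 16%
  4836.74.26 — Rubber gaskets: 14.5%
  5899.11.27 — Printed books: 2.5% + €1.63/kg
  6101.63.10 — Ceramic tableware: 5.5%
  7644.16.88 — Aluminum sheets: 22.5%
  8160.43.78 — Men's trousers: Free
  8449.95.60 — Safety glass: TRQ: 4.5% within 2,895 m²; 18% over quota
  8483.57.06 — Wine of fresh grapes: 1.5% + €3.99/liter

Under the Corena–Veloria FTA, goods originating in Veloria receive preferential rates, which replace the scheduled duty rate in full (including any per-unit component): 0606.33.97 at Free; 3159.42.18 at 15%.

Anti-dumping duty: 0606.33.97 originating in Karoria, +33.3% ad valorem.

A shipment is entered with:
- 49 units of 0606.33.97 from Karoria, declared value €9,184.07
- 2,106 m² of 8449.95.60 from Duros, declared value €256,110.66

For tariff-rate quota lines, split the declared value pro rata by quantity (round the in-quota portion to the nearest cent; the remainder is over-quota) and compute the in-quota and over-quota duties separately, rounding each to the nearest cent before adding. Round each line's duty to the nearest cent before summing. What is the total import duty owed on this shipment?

Line 1 (0606.33.97, Karoria, 49 units, €9,184.07):
Base rate for 0606.33.97 is €6.12/unit.
0606.33.97 has an FTA preferential rate, but origin Karoria is not Veloria; base rate stands.
Additional duty on 0606.33.97 from Karoria: +33.3% ad valorem. Applied ad valorem rate = 33.3%.
Duty = €9,184.07 × 33.3% + 49 × €6.12 = €3,358.18.
Line 2 (8449.95.60, Duros, 2,106 m², €256,110.66):
Code 8449.95.60 is under a tariff-rate quota (threshold 2,895 m²). Quantity 2,106 m² is within the quota, so the in-quota rate 4.5% applies to the full value.
Duty = €256,110.66 × 4.5% = €11,524.98.
Total = €3,358.18 + €11,524.98 = €14,883.16.

€14,883.16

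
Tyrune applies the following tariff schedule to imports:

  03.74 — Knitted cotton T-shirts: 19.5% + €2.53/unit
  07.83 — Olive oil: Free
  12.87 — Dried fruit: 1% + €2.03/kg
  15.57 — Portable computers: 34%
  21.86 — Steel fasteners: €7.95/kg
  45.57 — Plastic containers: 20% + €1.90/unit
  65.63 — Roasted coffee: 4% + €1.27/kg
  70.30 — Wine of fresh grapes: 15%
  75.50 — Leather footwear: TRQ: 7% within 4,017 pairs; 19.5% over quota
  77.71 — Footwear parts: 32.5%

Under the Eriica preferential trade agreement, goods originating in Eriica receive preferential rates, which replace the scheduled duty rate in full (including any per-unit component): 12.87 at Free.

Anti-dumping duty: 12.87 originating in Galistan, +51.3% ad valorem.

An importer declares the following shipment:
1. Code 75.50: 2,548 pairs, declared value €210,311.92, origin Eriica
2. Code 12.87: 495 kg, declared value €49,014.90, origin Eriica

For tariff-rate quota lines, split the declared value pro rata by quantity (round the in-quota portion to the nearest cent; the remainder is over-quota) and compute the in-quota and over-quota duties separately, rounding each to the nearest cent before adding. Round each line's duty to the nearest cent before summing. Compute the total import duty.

Line 1 (75.50, Eriica, 2,548 pairs, €210,311.92):
Code 75.50 is under a tariff-rate quota (threshold 4,017 pairs). Quantity 2,548 pairs is within the quota, so the in-quota rate 7% applies to the full value.
Duty = €210,311.92 × 7% = €14,721.83.
Line 2 (12.87, Eriica, 495 kg, €49,014.90):
Base rate for 12.87 is 1% + €2.03/kg.
Origin Eriica qualifies under the Tyrune–Eriica agreement and 12.87 is covered: preferential rate Free applies instead.
The additional-duty order on 12.87 targets Galistan, not Eriica; it does not apply.
Duty = €49,014.90 × 0% = €0.00.
Total = €14,721.83 + €0.00 = €14,721.83.

€14,721.83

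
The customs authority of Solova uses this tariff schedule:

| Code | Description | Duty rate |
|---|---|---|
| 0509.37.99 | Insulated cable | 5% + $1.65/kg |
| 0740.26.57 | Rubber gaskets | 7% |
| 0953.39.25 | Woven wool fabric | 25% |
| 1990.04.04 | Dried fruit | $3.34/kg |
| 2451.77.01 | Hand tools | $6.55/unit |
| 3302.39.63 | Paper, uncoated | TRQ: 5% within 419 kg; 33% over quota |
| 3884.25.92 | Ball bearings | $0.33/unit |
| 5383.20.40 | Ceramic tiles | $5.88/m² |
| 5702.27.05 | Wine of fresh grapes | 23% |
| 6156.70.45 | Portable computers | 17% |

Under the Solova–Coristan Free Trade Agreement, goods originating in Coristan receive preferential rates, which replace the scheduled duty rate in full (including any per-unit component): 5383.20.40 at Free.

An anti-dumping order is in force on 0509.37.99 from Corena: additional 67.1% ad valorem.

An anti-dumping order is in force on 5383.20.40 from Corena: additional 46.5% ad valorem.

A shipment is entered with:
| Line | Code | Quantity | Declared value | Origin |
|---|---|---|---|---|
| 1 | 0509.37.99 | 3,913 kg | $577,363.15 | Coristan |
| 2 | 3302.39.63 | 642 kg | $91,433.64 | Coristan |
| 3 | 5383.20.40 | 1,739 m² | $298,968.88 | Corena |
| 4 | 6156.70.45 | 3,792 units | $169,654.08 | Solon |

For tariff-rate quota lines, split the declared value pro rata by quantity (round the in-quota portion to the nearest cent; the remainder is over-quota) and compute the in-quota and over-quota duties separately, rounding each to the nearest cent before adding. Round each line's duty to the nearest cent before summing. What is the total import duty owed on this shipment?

$226,876.04

Line 1 (0509.37.99, Coristan, 3,913 kg, $577,363.15):
Base rate for 0509.37.99 is 5% + $1.65/kg.
Origin Coristan is the FTA partner but 0509.37.99 is not on the preference list; base rate stands.
The additional-duty order on 0509.37.99 targets Corena, not Coristan; it does not apply.
Duty = $577,363.15 × 5% + 3,913 × $1.65 = $35,324.61.
Line 2 (3302.39.63, Coristan, 642 kg, $91,433.64):
Code 3302.39.63 is under a tariff-rate quota (threshold 419 kg). In-quota: 419 kg at 5%; over-quota: 223 kg at 33%.
Pro-rata value split: in-quota = $91,433.64 × 419/642 = $59,673.98; over-quota = $91,433.64 − $59,673.98 = $31,759.66.
In-quota duty = $59,673.98 × 5% = $2,983.70. Over-quota duty = $31,759.66 × 33% = $10,480.69.
Line duty = $2,983.70 + $10,480.69 = $13,464.39.
Line 3 (5383.20.40, Corena, 1,739 m², $298,968.88):
Base rate for 5383.20.40 is $5.88/m².
5383.20.40 has an FTA preferential rate, but origin Corena is not Coristan; base rate stands.
Additional duty on 5383.20.40 from Corena: +46.5% ad valorem. Applied ad valorem rate = 46.5%.
Duty = $298,968.88 × 46.5% + 1,739 × $5.88 = $149,245.85.
Line 4 (6156.70.45, Solon, 3,792 units, $169,654.08):
Base rate for 6156.70.45 is 17%.
Duty = $169,654.08 × 17% = $28,841.19.
Total = $35,324.61 + $13,464.39 + $149,245.85 + $28,841.19 = $226,876.04.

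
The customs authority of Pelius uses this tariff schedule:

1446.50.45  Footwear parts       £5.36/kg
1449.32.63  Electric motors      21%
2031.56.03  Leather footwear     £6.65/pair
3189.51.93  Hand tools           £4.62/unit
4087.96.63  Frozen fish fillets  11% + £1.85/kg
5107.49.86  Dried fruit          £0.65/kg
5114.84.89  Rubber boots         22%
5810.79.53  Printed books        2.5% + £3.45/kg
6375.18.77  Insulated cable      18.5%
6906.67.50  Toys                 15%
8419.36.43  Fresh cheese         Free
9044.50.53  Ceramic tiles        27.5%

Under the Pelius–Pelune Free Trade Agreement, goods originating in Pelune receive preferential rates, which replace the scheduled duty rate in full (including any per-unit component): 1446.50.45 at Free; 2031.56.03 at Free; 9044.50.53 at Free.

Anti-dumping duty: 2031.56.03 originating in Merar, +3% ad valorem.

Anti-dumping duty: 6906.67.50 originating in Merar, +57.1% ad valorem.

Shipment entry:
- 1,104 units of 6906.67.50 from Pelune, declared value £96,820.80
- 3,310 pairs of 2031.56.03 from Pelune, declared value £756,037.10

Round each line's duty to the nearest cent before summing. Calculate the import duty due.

£14,523.12

Line 1 (6906.67.50, Pelune, 1,104 units, £96,820.80):
Base rate for 6906.67.50 is 15%.
Origin Pelune is the FTA partner but 6906.67.50 is not on the preference list; base rate stands.
The additional-duty order on 6906.67.50 targets Merar, not Pelune; it does not apply.
Duty = £96,820.80 × 15% = £14,523.12.
Line 2 (2031.56.03, Pelune, 3,310 pairs, £756,037.10):
Base rate for 2031.56.03 is £6.65/pair.
Origin Pelune qualifies under the Pelius–Pelune agreement and 2031.56.03 is covered: preferential rate Free applies instead.
The additional-duty order on 2031.56.03 targets Merar, not Pelune; it does not apply.
Duty = £756,037.10 × 0% = £0.00.
Total = £14,523.12 + £0.00 = £14,523.12.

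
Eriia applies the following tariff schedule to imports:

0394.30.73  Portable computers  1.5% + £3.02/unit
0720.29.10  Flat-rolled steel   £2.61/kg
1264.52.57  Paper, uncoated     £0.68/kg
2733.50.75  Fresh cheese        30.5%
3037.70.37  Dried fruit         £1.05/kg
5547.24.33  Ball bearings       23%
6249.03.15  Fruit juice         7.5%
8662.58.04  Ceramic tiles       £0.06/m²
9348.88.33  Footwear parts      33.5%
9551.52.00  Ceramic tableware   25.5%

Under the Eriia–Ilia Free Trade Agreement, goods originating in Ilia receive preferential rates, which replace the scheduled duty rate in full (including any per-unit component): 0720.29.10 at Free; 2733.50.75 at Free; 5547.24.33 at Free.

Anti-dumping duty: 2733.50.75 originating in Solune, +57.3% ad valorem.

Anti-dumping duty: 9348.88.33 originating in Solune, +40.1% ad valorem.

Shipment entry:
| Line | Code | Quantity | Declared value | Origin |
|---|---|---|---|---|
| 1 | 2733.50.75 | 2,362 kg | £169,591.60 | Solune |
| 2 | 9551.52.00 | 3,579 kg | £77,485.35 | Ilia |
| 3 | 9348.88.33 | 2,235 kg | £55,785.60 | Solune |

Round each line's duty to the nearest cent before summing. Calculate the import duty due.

£209,718.38

Line 1 (2733.50.75, Solune, 2,362 kg, £169,591.60):
Base rate for 2733.50.75 is 30.5%.
2733.50.75 has an FTA preferential rate, but origin Solune is not Ilia; base rate stands.
Additional duty on 2733.50.75 from Solune: +57.3%. Applied ad valorem rate: 30.5% + 57.3% = 87.8%.
Duty = £169,591.60 × 87.8% = £148,901.42.
Line 2 (9551.52.00, Ilia, 3,579 kg, £77,485.35):
Base rate for 9551.52.00 is 25.5%.
Origin Ilia is the FTA partner but 9551.52.00 is not on the preference list; base rate stands.
Duty = £77,485.35 × 25.5% = £19,758.76.
Line 3 (9348.88.33, Solune, 2,235 kg, £55,785.60):
Base rate for 9348.88.33 is 33.5%.
Additional duty on 9348.88.33 from Solune: +40.1%. Applied ad valorem rate: 33.5% + 40.1% = 73.6%.
Duty = £55,785.60 × 73.6% = £41,058.20.
Total = £148,901.42 + £19,758.76 + £41,058.20 = £209,718.38.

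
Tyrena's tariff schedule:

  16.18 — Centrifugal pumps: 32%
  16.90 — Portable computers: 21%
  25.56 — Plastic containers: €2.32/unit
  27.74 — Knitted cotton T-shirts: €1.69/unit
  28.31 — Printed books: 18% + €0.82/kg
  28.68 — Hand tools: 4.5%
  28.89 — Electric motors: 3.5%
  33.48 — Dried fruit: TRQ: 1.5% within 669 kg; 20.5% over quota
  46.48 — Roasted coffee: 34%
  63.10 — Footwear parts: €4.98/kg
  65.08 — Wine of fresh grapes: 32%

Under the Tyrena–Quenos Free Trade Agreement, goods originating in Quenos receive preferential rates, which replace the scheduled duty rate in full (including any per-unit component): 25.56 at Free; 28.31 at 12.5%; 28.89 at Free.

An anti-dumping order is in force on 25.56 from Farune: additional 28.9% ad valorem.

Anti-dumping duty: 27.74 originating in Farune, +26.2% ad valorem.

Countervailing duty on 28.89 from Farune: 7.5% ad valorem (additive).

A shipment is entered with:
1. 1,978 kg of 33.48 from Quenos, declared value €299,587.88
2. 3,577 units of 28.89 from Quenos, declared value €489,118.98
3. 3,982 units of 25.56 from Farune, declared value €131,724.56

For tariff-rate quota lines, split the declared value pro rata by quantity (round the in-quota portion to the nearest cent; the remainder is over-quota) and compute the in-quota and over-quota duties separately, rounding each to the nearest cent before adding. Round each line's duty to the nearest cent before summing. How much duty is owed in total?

€89,470.07

Line 1 (33.48, Quenos, 1,978 kg, €299,587.88):
Code 33.48 is under a tariff-rate quota (threshold 669 kg). In-quota: 669 kg at 1.5%; over-quota: 1,309 kg at 20.5%.
Pro-rata value split: in-quota = €299,587.88 × 669/1,978 = €101,326.74; over-quota = €299,587.88 − €101,326.74 = €198,261.14.
In-quota duty = €101,326.74 × 1.5% = €1,519.90. Over-quota duty = €198,261.14 × 20.5% = €40,643.53.
Line duty = €1,519.90 + €40,643.53 = €42,163.43.
Line 2 (28.89, Quenos, 3,577 units, €489,118.98):
Base rate for 28.89 is 3.5%.
Origin Quenos qualifies under the Tyrena–Quenos agreement and 28.89 is covered: preferential rate Free applies instead.
The additional-duty order on 28.89 targets Farune, not Quenos; it does not apply.
Duty = €489,118.98 × 0% = €0.00.
Line 3 (25.56, Farune, 3,982 units, €131,724.56):
Base rate for 25.56 is €2.32/unit.
25.56 has an FTA preferential rate, but origin Farune is not Quenos; base rate stands.
Additional duty on 25.56 from Farune: +28.9% ad valorem. Applied ad valorem rate = 28.9%.
Duty = €131,724.56 × 28.9% + 3,982 × €2.32 = €47,306.64.
Total = €42,163.43 + €0.00 + €47,306.64 = €89,470.07.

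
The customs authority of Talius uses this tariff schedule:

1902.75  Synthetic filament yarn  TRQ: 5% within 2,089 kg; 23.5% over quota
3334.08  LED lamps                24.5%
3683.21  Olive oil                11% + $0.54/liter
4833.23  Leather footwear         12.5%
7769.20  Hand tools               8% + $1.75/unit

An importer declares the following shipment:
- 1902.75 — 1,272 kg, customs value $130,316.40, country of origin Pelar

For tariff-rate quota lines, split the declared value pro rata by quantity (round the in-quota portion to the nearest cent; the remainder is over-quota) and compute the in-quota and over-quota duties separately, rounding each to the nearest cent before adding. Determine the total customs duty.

Line 1 (1902.75, Pelar, 1,272 kg, $130,316.40):
Code 1902.75 is under a tariff-rate quota (threshold 2,089 kg). Quantity 1,272 kg is within the quota, so the in-quota rate 5% applies to the full value.
Duty = $130,316.40 × 5% = $6,515.82.

$6,515.82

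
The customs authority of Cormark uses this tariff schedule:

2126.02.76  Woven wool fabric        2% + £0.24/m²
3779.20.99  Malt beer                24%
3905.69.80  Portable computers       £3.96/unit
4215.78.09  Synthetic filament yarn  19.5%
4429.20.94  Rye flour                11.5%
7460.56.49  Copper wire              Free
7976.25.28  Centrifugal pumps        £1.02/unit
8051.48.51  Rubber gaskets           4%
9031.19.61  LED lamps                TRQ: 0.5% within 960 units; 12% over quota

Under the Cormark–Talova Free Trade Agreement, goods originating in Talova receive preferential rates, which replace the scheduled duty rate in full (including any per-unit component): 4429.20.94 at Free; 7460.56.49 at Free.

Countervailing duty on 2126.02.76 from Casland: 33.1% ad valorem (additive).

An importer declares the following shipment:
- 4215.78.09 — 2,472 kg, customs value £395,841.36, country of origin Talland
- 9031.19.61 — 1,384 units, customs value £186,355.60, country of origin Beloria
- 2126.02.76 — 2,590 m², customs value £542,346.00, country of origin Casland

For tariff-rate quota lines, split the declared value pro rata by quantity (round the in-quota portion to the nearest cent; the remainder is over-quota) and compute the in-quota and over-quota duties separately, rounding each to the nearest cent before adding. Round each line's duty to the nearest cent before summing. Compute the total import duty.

£275,671.43

Line 1 (4215.78.09, Talland, 2,472 kg, £395,841.36):
Base rate for 4215.78.09 is 19.5%.
Duty = £395,841.36 × 19.5% = £77,189.07.
Line 2 (9031.19.61, Beloria, 1,384 units, £186,355.60):
Code 9031.19.61 is under a tariff-rate quota (threshold 960 units). In-quota: 960 units at 0.5%; over-quota: 424 units at 12%.
Pro-rata value split: in-quota = £186,355.60 × 960/1,384 = £129,264.00; over-quota = £186,355.60 − £129,264.00 = £57,091.60.
In-quota duty = £129,264.00 × 0.5% = £646.32. Over-quota duty = £57,091.60 × 12% = £6,850.99.
Line duty = £646.32 + £6,850.99 = £7,497.31.
Line 3 (2126.02.76, Casland, 2,590 m², £542,346.00):
Base rate for 2126.02.76 is 2% + £0.24/m².
Additional duty on 2126.02.76 from Casland: +33.1%. Applied ad valorem rate: 2% + 33.1% = 35.1%.
Duty = £542,346.00 × 35.1% + 2,590 × £0.24 = £190,985.05.
Total = £77,189.07 + £7,497.31 + £190,985.05 = £275,671.43.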